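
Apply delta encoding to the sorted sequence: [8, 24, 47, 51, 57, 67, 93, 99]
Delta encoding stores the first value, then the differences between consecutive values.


First value: 8
Deltas:
  24 - 8 = 16
  47 - 24 = 23
  51 - 47 = 4
  57 - 51 = 6
  67 - 57 = 10
  93 - 67 = 26
  99 - 93 = 6


Delta encoded: [8, 16, 23, 4, 6, 10, 26, 6]


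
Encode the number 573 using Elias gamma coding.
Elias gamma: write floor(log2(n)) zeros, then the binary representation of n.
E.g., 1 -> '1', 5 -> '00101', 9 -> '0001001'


num_bits = floor(log2(573)) + 1 = 10
leading_zeros = num_bits - 1 = 9
binary(573) = 1000111101

Elias gamma(573) = '000000000' + '1000111101' = 0000000001000111101 (19 bits)


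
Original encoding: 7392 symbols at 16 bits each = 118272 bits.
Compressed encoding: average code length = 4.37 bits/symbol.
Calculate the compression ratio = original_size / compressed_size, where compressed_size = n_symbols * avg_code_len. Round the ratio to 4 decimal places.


original_size = n_symbols * orig_bits = 7392 * 16 = 118272 bits
compressed_size = n_symbols * avg_code_len = 7392 * 4.37 = 32303.04 bits
ratio = original_size / compressed_size = 118272 / 32303.04 = 3.6613

Compression ratio = 3.6613


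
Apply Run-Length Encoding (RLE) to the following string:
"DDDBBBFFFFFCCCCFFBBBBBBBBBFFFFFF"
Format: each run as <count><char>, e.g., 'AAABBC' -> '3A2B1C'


Scanning runs left to right:
  i=0: run of 'D' x 3 -> '3D'
  i=3: run of 'B' x 3 -> '3B'
  i=6: run of 'F' x 5 -> '5F'
  i=11: run of 'C' x 4 -> '4C'
  i=15: run of 'F' x 2 -> '2F'
  i=17: run of 'B' x 9 -> '9B'
  i=26: run of 'F' x 6 -> '6F'

RLE = 3D3B5F4C2F9B6F


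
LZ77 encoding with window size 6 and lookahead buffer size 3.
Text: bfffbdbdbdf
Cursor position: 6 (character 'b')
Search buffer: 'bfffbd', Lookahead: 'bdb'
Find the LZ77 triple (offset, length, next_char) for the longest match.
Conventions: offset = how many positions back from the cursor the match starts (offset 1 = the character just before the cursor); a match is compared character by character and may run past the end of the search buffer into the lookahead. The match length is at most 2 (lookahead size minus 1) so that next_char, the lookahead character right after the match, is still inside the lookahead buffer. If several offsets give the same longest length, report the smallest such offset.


Try each offset into the search buffer:
  offset=1 (pos 5, char 'd'): match length 0
  offset=2 (pos 4, char 'b'): match length 2
  offset=3 (pos 3, char 'f'): match length 0
  offset=4 (pos 2, char 'f'): match length 0
  offset=5 (pos 1, char 'f'): match length 0
  offset=6 (pos 0, char 'b'): match length 1
Longest match has length 2 at offset 2.
next_char = character at position 6 + 2 = 8 -> 'b'

Best match: offset=2, length=2 (matching 'bd' starting at position 4)
LZ77 triple: (2, 2, 'b')


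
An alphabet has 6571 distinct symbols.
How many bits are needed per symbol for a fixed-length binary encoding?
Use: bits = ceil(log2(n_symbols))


log2(6571) = 12.6819
Bracket: 2^12 = 4096 < 6571 <= 2^13 = 8192
So ceil(log2(6571)) = 13

bits = ceil(log2(6571)) = ceil(12.6819) = 13 bits


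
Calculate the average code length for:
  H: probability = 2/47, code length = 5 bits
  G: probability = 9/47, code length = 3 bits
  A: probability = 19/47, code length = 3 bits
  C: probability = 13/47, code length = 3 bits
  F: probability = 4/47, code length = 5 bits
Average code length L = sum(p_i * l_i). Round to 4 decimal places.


Weighted contributions p_i * l_i:
  H: (2/47) * 5 = 10/47
  G: (9/47) * 3 = 27/47
  A: (19/47) * 3 = 57/47
  C: (13/47) * 3 = 39/47
  F: (4/47) * 5 = 20/47
Sum = (10 + 27 + 57 + 39 + 20)/47 = 153/47

L = 153/47 = 3.2553 bits/symbol


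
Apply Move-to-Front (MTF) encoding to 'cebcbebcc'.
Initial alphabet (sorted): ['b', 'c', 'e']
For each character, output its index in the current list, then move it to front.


MTF encoding:
'c': index 1 in ['b', 'c', 'e'] -> ['c', 'b', 'e']
'e': index 2 in ['c', 'b', 'e'] -> ['e', 'c', 'b']
'b': index 2 in ['e', 'c', 'b'] -> ['b', 'e', 'c']
'c': index 2 in ['b', 'e', 'c'] -> ['c', 'b', 'e']
'b': index 1 in ['c', 'b', 'e'] -> ['b', 'c', 'e']
'e': index 2 in ['b', 'c', 'e'] -> ['e', 'b', 'c']
'b': index 1 in ['e', 'b', 'c'] -> ['b', 'e', 'c']
'c': index 2 in ['b', 'e', 'c'] -> ['c', 'b', 'e']
'c': index 0 in ['c', 'b', 'e'] -> ['c', 'b', 'e']


Output: [1, 2, 2, 2, 1, 2, 1, 2, 0]


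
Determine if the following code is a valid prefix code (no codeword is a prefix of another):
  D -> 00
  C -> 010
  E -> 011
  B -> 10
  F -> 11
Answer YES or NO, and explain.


Checking each pair (does one codeword prefix another?):
  D='00' vs C='010': no prefix
  D='00' vs E='011': no prefix
  D='00' vs B='10': no prefix
  D='00' vs F='11': no prefix
  C='010' vs D='00': no prefix
  C='010' vs E='011': no prefix
  C='010' vs B='10': no prefix
  C='010' vs F='11': no prefix
  E='011' vs D='00': no prefix
  E='011' vs C='010': no prefix
  E='011' vs B='10': no prefix
  E='011' vs F='11': no prefix
  B='10' vs D='00': no prefix
  B='10' vs C='010': no prefix
  B='10' vs E='011': no prefix
  B='10' vs F='11': no prefix
  F='11' vs D='00': no prefix
  F='11' vs C='010': no prefix
  F='11' vs E='011': no prefix
  F='11' vs B='10': no prefix
No violation found over all pairs.

YES -- this is a valid prefix code. No codeword is a prefix of any other codeword.


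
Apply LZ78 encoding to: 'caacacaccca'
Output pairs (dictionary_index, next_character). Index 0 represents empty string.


LZ78 encoding steps:
Dictionary: {0: ''}
Step 1: w='' (idx 0), next='c' -> output (0, 'c'), add 'c' as idx 1
Step 2: w='' (idx 0), next='a' -> output (0, 'a'), add 'a' as idx 2
Step 3: w='a' (idx 2), next='c' -> output (2, 'c'), add 'ac' as idx 3
Step 4: w='ac' (idx 3), next='a' -> output (3, 'a'), add 'aca' as idx 4
Step 5: w='c' (idx 1), next='c' -> output (1, 'c'), add 'cc' as idx 5
Step 6: w='c' (idx 1), next='a' -> output (1, 'a'), add 'ca' as idx 6


Encoded: [(0, 'c'), (0, 'a'), (2, 'c'), (3, 'a'), (1, 'c'), (1, 'a')]


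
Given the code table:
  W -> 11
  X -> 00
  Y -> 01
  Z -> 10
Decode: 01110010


Decoding:
01 -> Y
11 -> W
00 -> X
10 -> Z


Result: YWXZ


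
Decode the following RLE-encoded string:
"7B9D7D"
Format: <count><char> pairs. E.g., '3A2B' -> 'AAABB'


Expanding each <count><char> pair:
  7B -> 'BBBBBBB'
  9D -> 'DDDDDDDDD'
  7D -> 'DDDDDDD'

Decoded = BBBBBBBDDDDDDDDDDDDDDDD


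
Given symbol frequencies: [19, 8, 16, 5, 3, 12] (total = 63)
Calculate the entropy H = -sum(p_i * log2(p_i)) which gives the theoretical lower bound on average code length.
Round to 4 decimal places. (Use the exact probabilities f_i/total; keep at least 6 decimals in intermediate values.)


Per-symbol terms -p_i * log2(p_i) with p_i = f_i/63:
  p = 19/63 = 0.301587: log2(p) = -1.729352, -p*log2(p) = 0.521551
  p = 8/63 = 0.126984: log2(p) = -2.977280, -p*log2(p) = 0.378067
  p = 16/63 = 0.253968: log2(p) = -1.977280, -p*log2(p) = 0.502166
  p = 5/63 = 0.079365: log2(p) = -3.655352, -p*log2(p) = 0.290107
  p = 3/63 = 0.047619: log2(p) = -4.392317, -p*log2(p) = 0.209158
  p = 12/63 = 0.190476: log2(p) = -2.392317, -p*log2(p) = 0.455680
H = 0.521551 + 0.378067 + 0.502166 + 0.290107 + 0.209158 + 0.455680 = 2.356729

H = 2.3567 bits/symbol


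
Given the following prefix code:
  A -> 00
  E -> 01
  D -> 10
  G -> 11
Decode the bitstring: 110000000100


Decoding step by step:
Bits 11 -> G
Bits 00 -> A
Bits 00 -> A
Bits 00 -> A
Bits 01 -> E
Bits 00 -> A


Decoded message: GAAAEA


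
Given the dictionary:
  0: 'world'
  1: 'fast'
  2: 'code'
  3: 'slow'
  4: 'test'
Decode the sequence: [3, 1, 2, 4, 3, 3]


Look up each index in the dictionary:
  3 -> 'slow'
  1 -> 'fast'
  2 -> 'code'
  4 -> 'test'
  3 -> 'slow'
  3 -> 'slow'

Decoded: "slow fast code test slow slow"


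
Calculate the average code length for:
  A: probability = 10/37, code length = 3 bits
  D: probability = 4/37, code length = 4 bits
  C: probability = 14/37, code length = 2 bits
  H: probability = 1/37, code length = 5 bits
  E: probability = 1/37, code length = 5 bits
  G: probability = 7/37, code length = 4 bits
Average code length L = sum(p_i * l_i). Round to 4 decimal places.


Weighted contributions p_i * l_i:
  A: (10/37) * 3 = 30/37
  D: (4/37) * 4 = 16/37
  C: (14/37) * 2 = 28/37
  H: (1/37) * 5 = 5/37
  E: (1/37) * 5 = 5/37
  G: (7/37) * 4 = 28/37
Sum = (30 + 16 + 28 + 5 + 5 + 28)/37 = 112/37

L = 112/37 = 3.0270 bits/symbol


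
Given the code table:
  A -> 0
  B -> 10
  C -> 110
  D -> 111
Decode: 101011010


Decoding:
10 -> B
10 -> B
110 -> C
10 -> B


Result: BBCB


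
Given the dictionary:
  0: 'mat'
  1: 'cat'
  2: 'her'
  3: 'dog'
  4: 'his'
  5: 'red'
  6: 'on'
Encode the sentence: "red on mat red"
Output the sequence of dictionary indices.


Look up each word in the dictionary:
  'red' -> 5
  'on' -> 6
  'mat' -> 0
  'red' -> 5

Encoded: [5, 6, 0, 5]


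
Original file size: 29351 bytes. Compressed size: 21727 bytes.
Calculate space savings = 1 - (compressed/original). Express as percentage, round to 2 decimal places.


ratio = compressed/original = 21727/29351 = 0.740247
savings = 1 - ratio = 1 - 0.740247 = 0.259753
as a percentage: 0.259753 * 100 = 25.98%

Space savings = 1 - 21727/29351 = 25.98%


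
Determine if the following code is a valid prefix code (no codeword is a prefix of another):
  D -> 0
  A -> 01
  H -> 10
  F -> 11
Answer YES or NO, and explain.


Checking each pair (does one codeword prefix another?):
  D='0' vs A='01': prefix -- VIOLATION

NO -- this is NOT a valid prefix code. D (0) is a prefix of A (01).


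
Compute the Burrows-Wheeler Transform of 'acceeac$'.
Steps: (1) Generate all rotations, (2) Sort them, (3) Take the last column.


Rotations (sorted):
  0: $acceeac -> last char: c
  1: ac$accee -> last char: e
  2: acceeac$ -> last char: $
  3: c$acceea -> last char: a
  4: cceeac$a -> last char: a
  5: ceeac$ac -> last char: c
  6: eac$acce -> last char: e
  7: eeac$acc -> last char: c


BWT = ce$aacec


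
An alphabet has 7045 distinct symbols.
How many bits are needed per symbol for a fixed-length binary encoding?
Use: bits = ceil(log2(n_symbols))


log2(7045) = 12.7824
Bracket: 2^12 = 4096 < 7045 <= 2^13 = 8192
So ceil(log2(7045)) = 13

bits = ceil(log2(7045)) = ceil(12.7824) = 13 bits


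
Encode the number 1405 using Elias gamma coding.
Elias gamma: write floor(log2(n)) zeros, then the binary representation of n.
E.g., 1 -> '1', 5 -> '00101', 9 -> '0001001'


num_bits = floor(log2(1405)) + 1 = 11
leading_zeros = num_bits - 1 = 10
binary(1405) = 10101111101

Elias gamma(1405) = '0000000000' + '10101111101' = 000000000010101111101 (21 bits)


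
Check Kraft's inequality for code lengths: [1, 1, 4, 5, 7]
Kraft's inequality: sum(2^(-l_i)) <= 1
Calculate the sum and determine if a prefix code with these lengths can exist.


Sum = 2^(-1) + 2^(-1) + 2^(-4) + 2^(-5) + 2^(-7)
    = 0.5 + 0.5 + 0.0625 + 0.03125 + 0.0078125
    = 141/128 = 1.1015625
Since 1.1015625 > 1, Kraft's inequality is NOT satisfied.
A prefix code with these lengths CANNOT exist.

Kraft sum = 1.1015625. Not satisfied.


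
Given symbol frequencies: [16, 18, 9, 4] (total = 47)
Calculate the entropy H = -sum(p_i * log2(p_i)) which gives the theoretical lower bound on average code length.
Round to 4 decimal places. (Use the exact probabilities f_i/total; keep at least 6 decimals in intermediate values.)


Per-symbol terms -p_i * log2(p_i) with p_i = f_i/47:
  p = 16/47 = 0.340426: log2(p) = -1.554589, -p*log2(p) = 0.529222
  p = 18/47 = 0.382979: log2(p) = -1.384664, -p*log2(p) = 0.530297
  p = 9/47 = 0.191489: log2(p) = -2.384664, -p*log2(p) = 0.456638
  p = 4/47 = 0.085106: log2(p) = -3.554589, -p*log2(p) = 0.302518
H = 0.529222 + 0.530297 + 0.456638 + 0.302518 = 1.818675

H = 1.8187 bits/symbol


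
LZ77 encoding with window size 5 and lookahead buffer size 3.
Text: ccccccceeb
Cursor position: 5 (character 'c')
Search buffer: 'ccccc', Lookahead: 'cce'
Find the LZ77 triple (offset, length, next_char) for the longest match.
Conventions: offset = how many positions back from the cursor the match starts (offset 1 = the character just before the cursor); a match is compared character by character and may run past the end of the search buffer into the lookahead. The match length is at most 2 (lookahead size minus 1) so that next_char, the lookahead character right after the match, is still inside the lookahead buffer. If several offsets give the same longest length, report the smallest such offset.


Try each offset into the search buffer:
  offset=1 (pos 4, char 'c'): match length 2
  offset=2 (pos 3, char 'c'): match length 2
  offset=3 (pos 2, char 'c'): match length 2
  offset=4 (pos 1, char 'c'): match length 2
  offset=5 (pos 0, char 'c'): match length 2
Longest match has length 2, found at offsets 1, 2, 3, 4, 5; take the smallest, offset 1.
next_char = character at position 5 + 2 = 7 -> 'e'

Best match: offset=1, length=2 (matching 'cc' starting at position 4)
LZ77 triple: (1, 2, 'e')


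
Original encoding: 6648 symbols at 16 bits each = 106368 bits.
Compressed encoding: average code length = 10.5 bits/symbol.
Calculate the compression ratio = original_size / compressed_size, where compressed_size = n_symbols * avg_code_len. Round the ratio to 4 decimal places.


original_size = n_symbols * orig_bits = 6648 * 16 = 106368 bits
compressed_size = n_symbols * avg_code_len = 6648 * 10.5 = 69804.0 bits
ratio = original_size / compressed_size = 106368 / 69804.0 = 1.5238

Compression ratio = 1.5238


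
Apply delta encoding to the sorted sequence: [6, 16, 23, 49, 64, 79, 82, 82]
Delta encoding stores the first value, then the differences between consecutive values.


First value: 6
Deltas:
  16 - 6 = 10
  23 - 16 = 7
  49 - 23 = 26
  64 - 49 = 15
  79 - 64 = 15
  82 - 79 = 3
  82 - 82 = 0


Delta encoded: [6, 10, 7, 26, 15, 15, 3, 0]


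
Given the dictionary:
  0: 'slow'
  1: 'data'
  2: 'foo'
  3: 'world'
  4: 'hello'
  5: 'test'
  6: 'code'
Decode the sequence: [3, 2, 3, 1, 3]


Look up each index in the dictionary:
  3 -> 'world'
  2 -> 'foo'
  3 -> 'world'
  1 -> 'data'
  3 -> 'world'

Decoded: "world foo world data world"


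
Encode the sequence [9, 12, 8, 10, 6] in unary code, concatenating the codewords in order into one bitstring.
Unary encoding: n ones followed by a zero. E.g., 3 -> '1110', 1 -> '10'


Encode each number as n ones followed by a terminating 0:
  9 -> 1111111110 (10 bits)
  12 -> 1111111111110 (13 bits)
  8 -> 111111110 (9 bits)
  10 -> 11111111110 (11 bits)
  6 -> 1111110 (7 bits)
Total length = 10 + 13 + 9 + 11 + 7 = 50 bits.

Unary([9, 12, 8, 10, 6]) = 11111111101111111111110111111110111111111101111110 (50 bits)


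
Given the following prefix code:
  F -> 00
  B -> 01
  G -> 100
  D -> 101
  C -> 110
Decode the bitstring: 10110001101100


Decoding step by step:
Bits 101 -> D
Bits 100 -> G
Bits 01 -> B
Bits 101 -> D
Bits 100 -> G


Decoded message: DGBDG


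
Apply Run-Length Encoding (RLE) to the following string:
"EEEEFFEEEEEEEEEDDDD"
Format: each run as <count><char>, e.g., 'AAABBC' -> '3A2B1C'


Scanning runs left to right:
  i=0: run of 'E' x 4 -> '4E'
  i=4: run of 'F' x 2 -> '2F'
  i=6: run of 'E' x 9 -> '9E'
  i=15: run of 'D' x 4 -> '4D'

RLE = 4E2F9E4D


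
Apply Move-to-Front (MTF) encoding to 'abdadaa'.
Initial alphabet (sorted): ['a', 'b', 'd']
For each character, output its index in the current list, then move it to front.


MTF encoding:
'a': index 0 in ['a', 'b', 'd'] -> ['a', 'b', 'd']
'b': index 1 in ['a', 'b', 'd'] -> ['b', 'a', 'd']
'd': index 2 in ['b', 'a', 'd'] -> ['d', 'b', 'a']
'a': index 2 in ['d', 'b', 'a'] -> ['a', 'd', 'b']
'd': index 1 in ['a', 'd', 'b'] -> ['d', 'a', 'b']
'a': index 1 in ['d', 'a', 'b'] -> ['a', 'd', 'b']
'a': index 0 in ['a', 'd', 'b'] -> ['a', 'd', 'b']


Output: [0, 1, 2, 2, 1, 1, 0]


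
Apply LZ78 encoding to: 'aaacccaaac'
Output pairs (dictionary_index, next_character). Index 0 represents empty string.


LZ78 encoding steps:
Dictionary: {0: ''}
Step 1: w='' (idx 0), next='a' -> output (0, 'a'), add 'a' as idx 1
Step 2: w='a' (idx 1), next='a' -> output (1, 'a'), add 'aa' as idx 2
Step 3: w='' (idx 0), next='c' -> output (0, 'c'), add 'c' as idx 3
Step 4: w='c' (idx 3), next='c' -> output (3, 'c'), add 'cc' as idx 4
Step 5: w='aa' (idx 2), next='a' -> output (2, 'a'), add 'aaa' as idx 5
Step 6: w='c' (idx 3), end of input -> output (3, '')


Encoded: [(0, 'a'), (1, 'a'), (0, 'c'), (3, 'c'), (2, 'a'), (3, '')]


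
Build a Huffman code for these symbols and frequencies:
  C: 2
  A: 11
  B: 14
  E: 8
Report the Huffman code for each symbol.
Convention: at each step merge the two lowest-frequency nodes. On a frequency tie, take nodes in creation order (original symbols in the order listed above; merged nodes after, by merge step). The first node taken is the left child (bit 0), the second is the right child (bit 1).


Huffman tree construction:
Step 1: Merge C(2) + E(8) = 10
Step 2: Merge (C+E)(10) + A(11) = 21
Step 3: Merge B(14) + ((C+E)+A)(21) = 35
Read each symbol's code off the tree from the root (left child = 0, right child = 1).

Codes:
  C: 100 (length 3)
  A: 11 (length 2)
  B: 0 (length 1)
  E: 101 (length 3)
Average code length: 66/35 = 1.8857 bits/symbol


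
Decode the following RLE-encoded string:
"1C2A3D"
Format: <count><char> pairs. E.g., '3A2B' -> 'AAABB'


Expanding each <count><char> pair:
  1C -> 'C'
  2A -> 'AA'
  3D -> 'DDD'

Decoded = CAADDD


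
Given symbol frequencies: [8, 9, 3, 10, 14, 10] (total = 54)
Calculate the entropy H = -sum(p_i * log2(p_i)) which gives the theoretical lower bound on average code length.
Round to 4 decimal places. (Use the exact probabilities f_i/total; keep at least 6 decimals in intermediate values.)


Per-symbol terms -p_i * log2(p_i) with p_i = f_i/54:
  p = 8/54 = 0.148148: log2(p) = -2.754888, -p*log2(p) = 0.408131
  p = 9/54 = 0.166667: log2(p) = -2.584963, -p*log2(p) = 0.430827
  p = 3/54 = 0.055556: log2(p) = -4.169925, -p*log2(p) = 0.231663
  p = 10/54 = 0.185185: log2(p) = -2.432959, -p*log2(p) = 0.450548
  p = 14/54 = 0.259259: log2(p) = -1.947533, -p*log2(p) = 0.504916
  p = 10/54 = 0.185185: log2(p) = -2.432959, -p*log2(p) = 0.450548
H = 0.408131 + 0.430827 + 0.231663 + 0.450548 + 0.504916 + 0.450548 = 2.476633

H = 2.4766 bits/symbol


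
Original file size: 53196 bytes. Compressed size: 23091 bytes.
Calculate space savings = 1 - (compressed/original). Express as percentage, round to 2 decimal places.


ratio = compressed/original = 23091/53196 = 0.434074
savings = 1 - ratio = 1 - 0.434074 = 0.565926
as a percentage: 0.565926 * 100 = 56.59%

Space savings = 1 - 23091/53196 = 56.59%


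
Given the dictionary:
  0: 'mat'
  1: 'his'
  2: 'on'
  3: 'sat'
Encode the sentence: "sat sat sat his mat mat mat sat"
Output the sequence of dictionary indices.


Look up each word in the dictionary:
  'sat' -> 3
  'sat' -> 3
  'sat' -> 3
  'his' -> 1
  'mat' -> 0
  'mat' -> 0
  'mat' -> 0
  'sat' -> 3

Encoded: [3, 3, 3, 1, 0, 0, 0, 3]


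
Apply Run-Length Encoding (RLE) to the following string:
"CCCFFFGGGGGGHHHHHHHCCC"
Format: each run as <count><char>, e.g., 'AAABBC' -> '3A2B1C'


Scanning runs left to right:
  i=0: run of 'C' x 3 -> '3C'
  i=3: run of 'F' x 3 -> '3F'
  i=6: run of 'G' x 6 -> '6G'
  i=12: run of 'H' x 7 -> '7H'
  i=19: run of 'C' x 3 -> '3C'

RLE = 3C3F6G7H3C


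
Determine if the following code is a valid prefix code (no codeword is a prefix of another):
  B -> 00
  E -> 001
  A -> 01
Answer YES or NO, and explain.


Checking each pair (does one codeword prefix another?):
  B='00' vs E='001': prefix -- VIOLATION

NO -- this is NOT a valid prefix code. B (00) is a prefix of E (001).


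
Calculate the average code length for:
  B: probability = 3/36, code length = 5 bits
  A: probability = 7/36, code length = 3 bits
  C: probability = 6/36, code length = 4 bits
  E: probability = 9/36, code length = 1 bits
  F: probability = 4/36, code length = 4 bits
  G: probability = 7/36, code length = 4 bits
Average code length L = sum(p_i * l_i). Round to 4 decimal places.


Weighted contributions p_i * l_i:
  B: (3/36) * 5 = 15/36
  A: (7/36) * 3 = 21/36
  C: (6/36) * 4 = 24/36
  E: (9/36) * 1 = 9/36
  F: (4/36) * 4 = 16/36
  G: (7/36) * 4 = 28/36
Sum = (15 + 21 + 24 + 9 + 16 + 28)/36 = 113/36

L = 113/36 = 3.1389 bits/symbol


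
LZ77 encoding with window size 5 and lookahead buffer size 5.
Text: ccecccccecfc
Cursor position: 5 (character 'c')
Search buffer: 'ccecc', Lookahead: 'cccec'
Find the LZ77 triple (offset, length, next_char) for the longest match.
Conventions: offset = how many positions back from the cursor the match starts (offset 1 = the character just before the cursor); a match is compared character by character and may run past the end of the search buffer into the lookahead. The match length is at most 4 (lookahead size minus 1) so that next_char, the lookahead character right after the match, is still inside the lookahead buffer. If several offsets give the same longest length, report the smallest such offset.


Try each offset into the search buffer:
  offset=1 (pos 4, char 'c'): match length 3
  offset=2 (pos 3, char 'c'): match length 3
  offset=3 (pos 2, char 'e'): match length 0
  offset=4 (pos 1, char 'c'): match length 1
  offset=5 (pos 0, char 'c'): match length 2
Longest match has length 3, found at offsets 1, 2; take the smallest, offset 1.
next_char = character at position 5 + 3 = 8 -> 'e'

Best match: offset=1, length=3 (matching 'ccc' starting at position 4)
LZ77 triple: (1, 3, 'e')


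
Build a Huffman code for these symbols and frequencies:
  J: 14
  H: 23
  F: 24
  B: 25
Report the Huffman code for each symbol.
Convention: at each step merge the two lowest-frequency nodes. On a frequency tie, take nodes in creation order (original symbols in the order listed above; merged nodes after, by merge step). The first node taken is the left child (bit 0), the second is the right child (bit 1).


Huffman tree construction:
Step 1: Merge J(14) + H(23) = 37
Step 2: Merge F(24) + B(25) = 49
Step 3: Merge (J+H)(37) + (F+B)(49) = 86
Read each symbol's code off the tree from the root (left child = 0, right child = 1).

Codes:
  J: 00 (length 2)
  H: 01 (length 2)
  F: 10 (length 2)
  B: 11 (length 2)
Average code length: 172/86 = 2.0000 bits/symbol


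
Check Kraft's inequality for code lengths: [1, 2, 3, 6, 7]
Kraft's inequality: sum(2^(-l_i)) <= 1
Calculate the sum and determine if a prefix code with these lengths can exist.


Sum = 2^(-1) + 2^(-2) + 2^(-3) + 2^(-6) + 2^(-7)
    = 0.5 + 0.25 + 0.125 + 0.015625 + 0.0078125
    = 115/128 = 0.8984375
Since 0.8984375 <= 1, Kraft's inequality IS satisfied.
A prefix code with these lengths CAN exist.

Kraft sum = 0.8984375. Satisfied.


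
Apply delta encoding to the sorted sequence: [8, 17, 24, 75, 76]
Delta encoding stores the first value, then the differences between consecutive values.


First value: 8
Deltas:
  17 - 8 = 9
  24 - 17 = 7
  75 - 24 = 51
  76 - 75 = 1


Delta encoded: [8, 9, 7, 51, 1]


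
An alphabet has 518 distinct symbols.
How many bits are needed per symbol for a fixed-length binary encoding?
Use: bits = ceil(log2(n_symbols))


log2(518) = 9.0168
Bracket: 2^9 = 512 < 518 <= 2^10 = 1024
So ceil(log2(518)) = 10

bits = ceil(log2(518)) = ceil(9.0168) = 10 bits


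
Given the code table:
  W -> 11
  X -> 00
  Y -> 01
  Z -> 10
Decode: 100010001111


Decoding:
10 -> Z
00 -> X
10 -> Z
00 -> X
11 -> W
11 -> W


Result: ZXZXWW


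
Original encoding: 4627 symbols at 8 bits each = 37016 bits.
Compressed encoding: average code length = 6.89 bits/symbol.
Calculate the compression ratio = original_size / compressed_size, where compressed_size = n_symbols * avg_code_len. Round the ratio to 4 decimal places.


original_size = n_symbols * orig_bits = 4627 * 8 = 37016 bits
compressed_size = n_symbols * avg_code_len = 4627 * 6.89 = 31880.03 bits
ratio = original_size / compressed_size = 37016 / 31880.03 = 1.1611

Compression ratio = 1.1611


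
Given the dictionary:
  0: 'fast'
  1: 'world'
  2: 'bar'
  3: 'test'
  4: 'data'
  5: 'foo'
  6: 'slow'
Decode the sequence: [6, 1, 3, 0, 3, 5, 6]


Look up each index in the dictionary:
  6 -> 'slow'
  1 -> 'world'
  3 -> 'test'
  0 -> 'fast'
  3 -> 'test'
  5 -> 'foo'
  6 -> 'slow'

Decoded: "slow world test fast test foo slow"


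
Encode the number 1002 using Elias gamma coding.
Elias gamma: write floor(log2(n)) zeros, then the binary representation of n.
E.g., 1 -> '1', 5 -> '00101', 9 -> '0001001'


num_bits = floor(log2(1002)) + 1 = 10
leading_zeros = num_bits - 1 = 9
binary(1002) = 1111101010

Elias gamma(1002) = '000000000' + '1111101010' = 0000000001111101010 (19 bits)


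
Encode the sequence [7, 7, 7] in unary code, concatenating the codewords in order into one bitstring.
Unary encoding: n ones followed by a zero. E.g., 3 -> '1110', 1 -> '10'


Encode each number as n ones followed by a terminating 0:
  7 -> 11111110 (8 bits)
  7 -> 11111110 (8 bits)
  7 -> 11111110 (8 bits)
Total length = 8 + 8 + 8 = 24 bits.

Unary([7, 7, 7]) = 111111101111111011111110 (24 bits)


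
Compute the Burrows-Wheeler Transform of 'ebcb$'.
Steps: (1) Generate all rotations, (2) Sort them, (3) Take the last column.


Rotations (sorted):
  0: $ebcb -> last char: b
  1: b$ebc -> last char: c
  2: bcb$e -> last char: e
  3: cb$eb -> last char: b
  4: ebcb$ -> last char: $


BWT = bceb$


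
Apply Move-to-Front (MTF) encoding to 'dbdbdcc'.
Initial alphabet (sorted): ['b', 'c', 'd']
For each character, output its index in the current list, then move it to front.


MTF encoding:
'd': index 2 in ['b', 'c', 'd'] -> ['d', 'b', 'c']
'b': index 1 in ['d', 'b', 'c'] -> ['b', 'd', 'c']
'd': index 1 in ['b', 'd', 'c'] -> ['d', 'b', 'c']
'b': index 1 in ['d', 'b', 'c'] -> ['b', 'd', 'c']
'd': index 1 in ['b', 'd', 'c'] -> ['d', 'b', 'c']
'c': index 2 in ['d', 'b', 'c'] -> ['c', 'd', 'b']
'c': index 0 in ['c', 'd', 'b'] -> ['c', 'd', 'b']


Output: [2, 1, 1, 1, 1, 2, 0]


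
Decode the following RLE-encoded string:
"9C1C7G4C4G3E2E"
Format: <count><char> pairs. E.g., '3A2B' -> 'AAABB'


Expanding each <count><char> pair:
  9C -> 'CCCCCCCCC'
  1C -> 'C'
  7G -> 'GGGGGGG'
  4C -> 'CCCC'
  4G -> 'GGGG'
  3E -> 'EEE'
  2E -> 'EE'

Decoded = CCCCCCCCCCGGGGGGGCCCCGGGGEEEEE


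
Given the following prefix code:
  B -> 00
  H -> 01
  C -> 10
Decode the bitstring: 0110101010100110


Decoding step by step:
Bits 01 -> H
Bits 10 -> C
Bits 10 -> C
Bits 10 -> C
Bits 10 -> C
Bits 10 -> C
Bits 01 -> H
Bits 10 -> C


Decoded message: HCCCCCHC


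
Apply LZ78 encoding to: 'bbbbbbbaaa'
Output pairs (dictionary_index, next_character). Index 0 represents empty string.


LZ78 encoding steps:
Dictionary: {0: ''}
Step 1: w='' (idx 0), next='b' -> output (0, 'b'), add 'b' as idx 1
Step 2: w='b' (idx 1), next='b' -> output (1, 'b'), add 'bb' as idx 2
Step 3: w='bb' (idx 2), next='b' -> output (2, 'b'), add 'bbb' as idx 3
Step 4: w='b' (idx 1), next='a' -> output (1, 'a'), add 'ba' as idx 4
Step 5: w='' (idx 0), next='a' -> output (0, 'a'), add 'a' as idx 5
Step 6: w='a' (idx 5), end of input -> output (5, '')


Encoded: [(0, 'b'), (1, 'b'), (2, 'b'), (1, 'a'), (0, 'a'), (5, '')]


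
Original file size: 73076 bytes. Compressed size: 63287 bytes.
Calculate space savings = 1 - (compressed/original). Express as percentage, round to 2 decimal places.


ratio = compressed/original = 63287/73076 = 0.866044
savings = 1 - ratio = 1 - 0.866044 = 0.133956
as a percentage: 0.133956 * 100 = 13.4%

Space savings = 1 - 63287/73076 = 13.4%


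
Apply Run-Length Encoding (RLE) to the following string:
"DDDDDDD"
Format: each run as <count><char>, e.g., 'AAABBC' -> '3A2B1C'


Scanning runs left to right:
  i=0: run of 'D' x 7 -> '7D'

RLE = 7D


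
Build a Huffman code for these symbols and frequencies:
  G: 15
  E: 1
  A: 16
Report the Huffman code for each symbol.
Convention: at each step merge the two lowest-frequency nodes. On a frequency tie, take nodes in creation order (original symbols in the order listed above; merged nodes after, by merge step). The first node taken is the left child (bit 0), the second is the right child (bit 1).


Huffman tree construction:
Step 1: Merge E(1) + G(15) = 16
Step 2: Merge A(16) + (E+G)(16) = 32
Read each symbol's code off the tree from the root (left child = 0, right child = 1).

Codes:
  G: 11 (length 2)
  E: 10 (length 2)
  A: 0 (length 1)
Average code length: 48/32 = 1.5000 bits/symbol


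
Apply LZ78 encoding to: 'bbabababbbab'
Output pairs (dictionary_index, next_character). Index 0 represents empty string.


LZ78 encoding steps:
Dictionary: {0: ''}
Step 1: w='' (idx 0), next='b' -> output (0, 'b'), add 'b' as idx 1
Step 2: w='b' (idx 1), next='a' -> output (1, 'a'), add 'ba' as idx 2
Step 3: w='ba' (idx 2), next='b' -> output (2, 'b'), add 'bab' as idx 3
Step 4: w='' (idx 0), next='a' -> output (0, 'a'), add 'a' as idx 4
Step 5: w='b' (idx 1), next='b' -> output (1, 'b'), add 'bb' as idx 5
Step 6: w='bab' (idx 3), end of input -> output (3, '')


Encoded: [(0, 'b'), (1, 'a'), (2, 'b'), (0, 'a'), (1, 'b'), (3, '')]


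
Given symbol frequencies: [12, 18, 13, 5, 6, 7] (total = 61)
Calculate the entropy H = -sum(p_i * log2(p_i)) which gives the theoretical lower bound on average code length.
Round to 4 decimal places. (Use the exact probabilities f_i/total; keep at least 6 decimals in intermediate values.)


Per-symbol terms -p_i * log2(p_i) with p_i = f_i/61:
  p = 12/61 = 0.196721: log2(p) = -2.345775, -p*log2(p) = 0.461464
  p = 18/61 = 0.295082: log2(p) = -1.760812, -p*log2(p) = 0.519584
  p = 13/61 = 0.213115: log2(p) = -2.230298, -p*log2(p) = 0.475309
  p = 5/61 = 0.081967: log2(p) = -3.608809, -p*log2(p) = 0.295804
  p = 6/61 = 0.098361: log2(p) = -3.345775, -p*log2(p) = 0.329093
  p = 7/61 = 0.114754: log2(p) = -3.123382, -p*log2(p) = 0.358421
H = 0.461464 + 0.519584 + 0.475309 + 0.295804 + 0.329093 + 0.358421 = 2.439675

H = 2.4397 bits/symbol


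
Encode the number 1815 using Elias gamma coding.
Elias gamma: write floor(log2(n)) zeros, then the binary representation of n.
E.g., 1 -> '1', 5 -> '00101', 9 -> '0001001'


num_bits = floor(log2(1815)) + 1 = 11
leading_zeros = num_bits - 1 = 10
binary(1815) = 11100010111

Elias gamma(1815) = '0000000000' + '11100010111' = 000000000011100010111 (21 bits)


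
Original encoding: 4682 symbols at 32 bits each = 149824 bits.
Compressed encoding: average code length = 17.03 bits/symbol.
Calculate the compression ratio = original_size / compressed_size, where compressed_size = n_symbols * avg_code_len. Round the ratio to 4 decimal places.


original_size = n_symbols * orig_bits = 4682 * 32 = 149824 bits
compressed_size = n_symbols * avg_code_len = 4682 * 17.03 = 79734.46 bits
ratio = original_size / compressed_size = 149824 / 79734.46 = 1.879

Compression ratio = 1.879


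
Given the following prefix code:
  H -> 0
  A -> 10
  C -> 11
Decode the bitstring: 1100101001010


Decoding step by step:
Bits 11 -> C
Bits 0 -> H
Bits 0 -> H
Bits 10 -> A
Bits 10 -> A
Bits 0 -> H
Bits 10 -> A
Bits 10 -> A


Decoded message: CHHAAHAA


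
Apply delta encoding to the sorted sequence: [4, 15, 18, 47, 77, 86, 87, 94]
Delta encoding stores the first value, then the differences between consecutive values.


First value: 4
Deltas:
  15 - 4 = 11
  18 - 15 = 3
  47 - 18 = 29
  77 - 47 = 30
  86 - 77 = 9
  87 - 86 = 1
  94 - 87 = 7


Delta encoded: [4, 11, 3, 29, 30, 9, 1, 7]


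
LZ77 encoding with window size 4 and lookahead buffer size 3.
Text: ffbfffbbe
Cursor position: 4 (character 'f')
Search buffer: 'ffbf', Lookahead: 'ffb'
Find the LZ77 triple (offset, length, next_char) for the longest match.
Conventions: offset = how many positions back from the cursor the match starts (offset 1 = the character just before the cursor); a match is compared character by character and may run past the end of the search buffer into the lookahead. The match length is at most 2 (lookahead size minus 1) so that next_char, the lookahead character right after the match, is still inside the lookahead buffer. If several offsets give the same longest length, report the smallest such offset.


Try each offset into the search buffer:
  offset=1 (pos 3, char 'f'): match length 2
  offset=2 (pos 2, char 'b'): match length 0
  offset=3 (pos 1, char 'f'): match length 1
  offset=4 (pos 0, char 'f'): match length 2
Longest match has length 2, found at offsets 1, 4; take the smallest, offset 1.
next_char = character at position 4 + 2 = 6 -> 'b'

Best match: offset=1, length=2 (matching 'ff' starting at position 3)
LZ77 triple: (1, 2, 'b')


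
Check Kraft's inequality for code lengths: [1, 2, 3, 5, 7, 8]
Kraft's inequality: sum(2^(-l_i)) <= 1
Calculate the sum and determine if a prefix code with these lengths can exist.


Sum = 2^(-1) + 2^(-2) + 2^(-3) + 2^(-5) + 2^(-7) + 2^(-8)
    = 0.5 + 0.25 + 0.125 + 0.03125 + 0.0078125 + 0.00390625
    = 235/256 = 0.91796875
Since 0.91796875 <= 1, Kraft's inequality IS satisfied.
A prefix code with these lengths CAN exist.

Kraft sum = 0.91796875. Satisfied.


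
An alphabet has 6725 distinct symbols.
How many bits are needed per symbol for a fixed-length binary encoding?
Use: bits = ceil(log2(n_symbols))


log2(6725) = 12.7153
Bracket: 2^12 = 4096 < 6725 <= 2^13 = 8192
So ceil(log2(6725)) = 13

bits = ceil(log2(6725)) = ceil(12.7153) = 13 bits


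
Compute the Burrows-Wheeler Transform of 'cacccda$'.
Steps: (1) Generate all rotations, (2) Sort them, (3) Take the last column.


Rotations (sorted):
  0: $cacccda -> last char: a
  1: a$cacccd -> last char: d
  2: acccda$c -> last char: c
  3: cacccda$ -> last char: $
  4: cccda$ca -> last char: a
  5: ccda$cac -> last char: c
  6: cda$cacc -> last char: c
  7: da$caccc -> last char: c


BWT = adc$accc


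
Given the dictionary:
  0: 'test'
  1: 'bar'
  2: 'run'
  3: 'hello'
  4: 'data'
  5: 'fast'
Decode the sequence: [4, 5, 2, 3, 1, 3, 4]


Look up each index in the dictionary:
  4 -> 'data'
  5 -> 'fast'
  2 -> 'run'
  3 -> 'hello'
  1 -> 'bar'
  3 -> 'hello'
  4 -> 'data'

Decoded: "data fast run hello bar hello data"


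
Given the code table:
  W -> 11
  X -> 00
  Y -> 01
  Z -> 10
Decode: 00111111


Decoding:
00 -> X
11 -> W
11 -> W
11 -> W


Result: XWWW


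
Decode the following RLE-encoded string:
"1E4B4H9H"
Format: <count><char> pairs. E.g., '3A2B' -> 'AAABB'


Expanding each <count><char> pair:
  1E -> 'E'
  4B -> 'BBBB'
  4H -> 'HHHH'
  9H -> 'HHHHHHHHH'

Decoded = EBBBBHHHHHHHHHHHHH


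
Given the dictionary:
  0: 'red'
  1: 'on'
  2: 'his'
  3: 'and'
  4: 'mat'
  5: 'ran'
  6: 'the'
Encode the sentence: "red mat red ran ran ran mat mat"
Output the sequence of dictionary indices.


Look up each word in the dictionary:
  'red' -> 0
  'mat' -> 4
  'red' -> 0
  'ran' -> 5
  'ran' -> 5
  'ran' -> 5
  'mat' -> 4
  'mat' -> 4

Encoded: [0, 4, 0, 5, 5, 5, 4, 4]


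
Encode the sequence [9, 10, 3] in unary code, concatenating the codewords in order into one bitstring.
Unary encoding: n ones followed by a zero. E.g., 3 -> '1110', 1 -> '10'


Encode each number as n ones followed by a terminating 0:
  9 -> 1111111110 (10 bits)
  10 -> 11111111110 (11 bits)
  3 -> 1110 (4 bits)
Total length = 10 + 11 + 4 = 25 bits.

Unary([9, 10, 3]) = 1111111110111111111101110 (25 bits)


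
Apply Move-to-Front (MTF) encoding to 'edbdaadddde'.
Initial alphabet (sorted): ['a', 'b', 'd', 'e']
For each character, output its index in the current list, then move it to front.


MTF encoding:
'e': index 3 in ['a', 'b', 'd', 'e'] -> ['e', 'a', 'b', 'd']
'd': index 3 in ['e', 'a', 'b', 'd'] -> ['d', 'e', 'a', 'b']
'b': index 3 in ['d', 'e', 'a', 'b'] -> ['b', 'd', 'e', 'a']
'd': index 1 in ['b', 'd', 'e', 'a'] -> ['d', 'b', 'e', 'a']
'a': index 3 in ['d', 'b', 'e', 'a'] -> ['a', 'd', 'b', 'e']
'a': index 0 in ['a', 'd', 'b', 'e'] -> ['a', 'd', 'b', 'e']
'd': index 1 in ['a', 'd', 'b', 'e'] -> ['d', 'a', 'b', 'e']
'd': index 0 in ['d', 'a', 'b', 'e'] -> ['d', 'a', 'b', 'e']
'd': index 0 in ['d', 'a', 'b', 'e'] -> ['d', 'a', 'b', 'e']
'd': index 0 in ['d', 'a', 'b', 'e'] -> ['d', 'a', 'b', 'e']
'e': index 3 in ['d', 'a', 'b', 'e'] -> ['e', 'd', 'a', 'b']


Output: [3, 3, 3, 1, 3, 0, 1, 0, 0, 0, 3]


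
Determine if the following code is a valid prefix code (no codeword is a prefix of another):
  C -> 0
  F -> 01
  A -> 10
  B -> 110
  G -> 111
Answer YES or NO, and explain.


Checking each pair (does one codeword prefix another?):
  C='0' vs F='01': prefix -- VIOLATION

NO -- this is NOT a valid prefix code. C (0) is a prefix of F (01).


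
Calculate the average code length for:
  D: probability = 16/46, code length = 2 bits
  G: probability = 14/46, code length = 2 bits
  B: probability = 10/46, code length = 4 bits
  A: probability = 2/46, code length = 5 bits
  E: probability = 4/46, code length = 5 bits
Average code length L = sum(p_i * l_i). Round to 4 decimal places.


Weighted contributions p_i * l_i:
  D: (16/46) * 2 = 32/46
  G: (14/46) * 2 = 28/46
  B: (10/46) * 4 = 40/46
  A: (2/46) * 5 = 10/46
  E: (4/46) * 5 = 20/46
Sum = (32 + 28 + 40 + 10 + 20)/46 = 130/46

L = 130/46 = 2.8261 bits/symbol


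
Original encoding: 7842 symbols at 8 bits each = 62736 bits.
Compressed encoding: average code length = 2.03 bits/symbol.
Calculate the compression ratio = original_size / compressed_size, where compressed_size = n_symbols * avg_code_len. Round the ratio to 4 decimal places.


original_size = n_symbols * orig_bits = 7842 * 8 = 62736 bits
compressed_size = n_symbols * avg_code_len = 7842 * 2.03 = 15919.26 bits
ratio = original_size / compressed_size = 62736 / 15919.26 = 3.9409

Compression ratio = 3.9409


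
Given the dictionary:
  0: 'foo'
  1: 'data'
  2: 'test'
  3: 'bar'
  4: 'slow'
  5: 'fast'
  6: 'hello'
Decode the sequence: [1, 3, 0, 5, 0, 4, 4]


Look up each index in the dictionary:
  1 -> 'data'
  3 -> 'bar'
  0 -> 'foo'
  5 -> 'fast'
  0 -> 'foo'
  4 -> 'slow'
  4 -> 'slow'

Decoded: "data bar foo fast foo slow slow"


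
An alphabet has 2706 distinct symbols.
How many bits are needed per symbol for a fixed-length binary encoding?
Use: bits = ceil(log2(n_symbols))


log2(2706) = 11.4019
Bracket: 2^11 = 2048 < 2706 <= 2^12 = 4096
So ceil(log2(2706)) = 12

bits = ceil(log2(2706)) = ceil(11.4019) = 12 bits


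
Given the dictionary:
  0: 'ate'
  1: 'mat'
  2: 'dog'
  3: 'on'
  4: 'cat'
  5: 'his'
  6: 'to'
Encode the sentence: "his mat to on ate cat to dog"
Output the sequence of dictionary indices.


Look up each word in the dictionary:
  'his' -> 5
  'mat' -> 1
  'to' -> 6
  'on' -> 3
  'ate' -> 0
  'cat' -> 4
  'to' -> 6
  'dog' -> 2

Encoded: [5, 1, 6, 3, 0, 4, 6, 2]


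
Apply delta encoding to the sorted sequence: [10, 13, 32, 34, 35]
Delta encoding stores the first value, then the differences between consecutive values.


First value: 10
Deltas:
  13 - 10 = 3
  32 - 13 = 19
  34 - 32 = 2
  35 - 34 = 1


Delta encoded: [10, 3, 19, 2, 1]


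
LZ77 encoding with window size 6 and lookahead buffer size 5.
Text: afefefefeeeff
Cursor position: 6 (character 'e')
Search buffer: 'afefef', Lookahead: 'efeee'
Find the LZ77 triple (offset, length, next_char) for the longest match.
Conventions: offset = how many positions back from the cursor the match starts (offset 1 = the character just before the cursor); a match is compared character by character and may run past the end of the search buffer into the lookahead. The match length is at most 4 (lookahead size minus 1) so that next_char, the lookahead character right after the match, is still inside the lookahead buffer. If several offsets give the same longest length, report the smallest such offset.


Try each offset into the search buffer:
  offset=1 (pos 5, char 'f'): match length 0
  offset=2 (pos 4, char 'e'): match length 3
  offset=3 (pos 3, char 'f'): match length 0
  offset=4 (pos 2, char 'e'): match length 3
  offset=5 (pos 1, char 'f'): match length 0
  offset=6 (pos 0, char 'a'): match length 0
Longest match has length 3, found at offsets 2, 4; take the smallest, offset 2.
next_char = character at position 6 + 3 = 9 -> 'e'

Best match: offset=2, length=3 (matching 'efe' starting at position 4)
LZ77 triple: (2, 3, 'e')
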